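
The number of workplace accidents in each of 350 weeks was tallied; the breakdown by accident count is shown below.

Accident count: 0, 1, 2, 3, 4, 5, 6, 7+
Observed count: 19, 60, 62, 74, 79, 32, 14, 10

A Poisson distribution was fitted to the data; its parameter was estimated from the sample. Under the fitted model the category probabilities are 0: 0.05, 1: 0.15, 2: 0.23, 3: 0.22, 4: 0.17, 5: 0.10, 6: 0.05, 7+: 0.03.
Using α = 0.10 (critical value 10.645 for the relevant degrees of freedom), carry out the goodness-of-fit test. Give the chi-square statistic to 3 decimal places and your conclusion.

Expected counts E_i = n·p_i: 350×0.05 = 17.5, 350×0.15 = 52.5, 350×0.23 = 80.5, 350×0.22 = 77, 350×0.17 = 59.5, 350×0.10 = 35, 350×0.05 = 17.5, 350×0.03 = 10.5.
χ² = (19−17.5)²/17.5 + (60−52.5)²/52.5 + (62−80.5)²/80.5 + (74−77)²/77 + (79−59.5)²/59.5 + (32−35)²/35 + (14−17.5)²/17.5 + (10−10.5)²/10.5
   = 0.1286 + 1.0714 + 4.2516 + 0.1169 + 6.3908 + 0.2571 + 0.7000 + 0.0238
Sum = 12.940
df = 6. Since 12.940 > 10.645, we reject H₀.

12.940; reject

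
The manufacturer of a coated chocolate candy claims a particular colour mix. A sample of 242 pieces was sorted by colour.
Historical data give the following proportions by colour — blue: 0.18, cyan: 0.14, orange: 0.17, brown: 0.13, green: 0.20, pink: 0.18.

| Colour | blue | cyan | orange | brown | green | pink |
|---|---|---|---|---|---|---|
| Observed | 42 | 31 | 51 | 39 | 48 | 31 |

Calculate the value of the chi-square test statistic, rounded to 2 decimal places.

Expected counts E_i = n·p_i: 242×0.18 = 43.56, 242×0.14 = 33.88, 242×0.17 = 41.14, 242×0.13 = 31.46, 242×0.20 = 48.4, 242×0.18 = 43.56.
cat         O        E   (O−E)²/E
blue       42    43.56      0.056
cyan       31    33.88      0.245
orange     51    41.14      2.363
brown      39    31.46      1.807
green      48     48.4      0.003
pink       31    43.56      3.622
Sum = 8.10

8.10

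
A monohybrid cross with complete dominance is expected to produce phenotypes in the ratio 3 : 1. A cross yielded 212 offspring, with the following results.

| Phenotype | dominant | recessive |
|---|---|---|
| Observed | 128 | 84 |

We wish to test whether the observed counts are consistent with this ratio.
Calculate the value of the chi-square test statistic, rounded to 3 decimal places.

24.176

Ratio total = 4. Expected counts: 212×3/4 = 159, 212×1/4 = 53.
cat            O        E   (O−E)²/E
dominant     128      159     6.0440
recessive     84       53    18.1321
Sum = 24.176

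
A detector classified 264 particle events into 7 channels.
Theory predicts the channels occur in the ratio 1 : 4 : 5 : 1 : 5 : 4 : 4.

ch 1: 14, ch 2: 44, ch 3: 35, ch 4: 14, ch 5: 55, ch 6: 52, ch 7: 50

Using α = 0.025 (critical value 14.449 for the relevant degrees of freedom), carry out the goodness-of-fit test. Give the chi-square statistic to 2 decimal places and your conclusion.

11.18; do not reject

Ratio total = 24. Expected counts: 264×1/24 = 11, 264×4/24 = 44, 264×5/24 = 55, 264×1/24 = 11, 264×5/24 = 55, 264×4/24 = 44, 264×4/24 = 44.
ch 1: (14 − 11)²/11 = 9/11 = 0.818
ch 2: (44 − 44)²/44 = 0/44 = 0.000
ch 3: (35 − 55)²/55 = 400/55 = 7.273
ch 4: (14 − 11)²/11 = 9/11 = 0.818
ch 5: (55 − 55)²/55 = 0/55 = 0.000
ch 6: (52 − 44)²/44 = 64/44 = 1.455
ch 7: (50 − 44)²/44 = 36/44 = 0.818
Sum = 11.18
df = 6. Since 11.18 < 14.449, we do not reject H₀.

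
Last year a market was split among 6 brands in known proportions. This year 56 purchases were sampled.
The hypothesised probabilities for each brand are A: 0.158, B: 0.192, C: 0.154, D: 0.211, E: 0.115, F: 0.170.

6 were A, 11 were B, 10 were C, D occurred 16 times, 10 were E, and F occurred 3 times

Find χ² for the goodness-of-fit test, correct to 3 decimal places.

Expected counts E_i = n·p_i: 56×0.158 = 8.848, 56×0.192 = 10.752, 56×0.154 = 8.624, 56×0.211 = 11.816, 56×0.115 = 6.44, 56×0.170 = 9.52.
cat         O        E   (O−E)²/E
A           6    8.848     0.9167
B          11   10.752     0.0057
C          10    8.624     0.2195
D          16   11.816     1.4815
E          10     6.44     1.9680
F           3     9.52     4.4654
Sum = 9.057

9.057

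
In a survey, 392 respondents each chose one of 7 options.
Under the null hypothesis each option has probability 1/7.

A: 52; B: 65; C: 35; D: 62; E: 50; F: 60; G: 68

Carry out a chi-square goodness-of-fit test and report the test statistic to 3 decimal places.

Expected count for each of the 7 categories: 392/7 = 56.
cat         O        E   (O−E)²/E
A          52       56     0.2857
B          65       56     1.4464
C          35       56     7.8750
D          62       56     0.6429
E          50       56     0.6429
F          60       56     0.2857
G          68       56     2.5714
Sum = 13.750

13.750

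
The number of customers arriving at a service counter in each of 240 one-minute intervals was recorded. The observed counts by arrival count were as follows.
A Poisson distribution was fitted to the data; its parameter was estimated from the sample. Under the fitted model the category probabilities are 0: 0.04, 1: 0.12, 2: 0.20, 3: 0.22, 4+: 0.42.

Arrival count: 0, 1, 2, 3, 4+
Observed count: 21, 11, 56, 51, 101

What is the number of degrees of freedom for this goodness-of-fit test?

3

There are k = 5 categories and 1 parameter estimated from the data, so df = 5 − 1 − 1 = 3.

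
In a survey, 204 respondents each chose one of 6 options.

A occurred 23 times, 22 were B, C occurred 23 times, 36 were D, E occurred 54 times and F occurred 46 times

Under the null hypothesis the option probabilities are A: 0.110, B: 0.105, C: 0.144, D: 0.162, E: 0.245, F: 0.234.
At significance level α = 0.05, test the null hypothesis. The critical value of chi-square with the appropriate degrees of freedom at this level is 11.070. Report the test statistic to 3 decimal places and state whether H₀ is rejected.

2.064; do not reject

Expected counts E_i = n·p_i: 204×0.110 = 22.44, 204×0.105 = 21.42, 204×0.144 = 29.376, 204×0.162 = 33.048, 204×0.245 = 49.98, 204×0.234 = 47.736.
cat         O        E   (O−E)²/E
A          23    22.44     0.0140
B          22    21.42     0.0157
C          23   29.376     1.3839
D          36   33.048     0.2637
E          54    49.98     0.3233
F          46   47.736     0.0631
Sum = 2.064
df = 5. Since 2.064 < 11.070, we do not reject H₀.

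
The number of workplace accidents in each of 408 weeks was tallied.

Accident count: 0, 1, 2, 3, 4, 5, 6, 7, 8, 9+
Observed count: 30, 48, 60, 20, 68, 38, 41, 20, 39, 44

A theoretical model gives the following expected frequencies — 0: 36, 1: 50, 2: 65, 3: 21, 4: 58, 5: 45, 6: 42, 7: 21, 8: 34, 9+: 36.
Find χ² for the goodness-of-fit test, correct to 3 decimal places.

0: (30 − 36)²/36 = 36/36 = 1.0000
1: (48 − 50)²/50 = 4/50 = 0.0800
2: (60 − 65)²/65 = 25/65 = 0.3846
3: (20 − 21)²/21 = 1/21 = 0.0476
4: (68 − 58)²/58 = 100/58 = 1.7241
5: (38 − 45)²/45 = 49/45 = 1.0889
6: (41 − 42)²/42 = 1/42 = 0.0238
7: (20 − 21)²/21 = 1/21 = 0.0476
8: (39 − 34)²/34 = 25/34 = 0.7353
9+: (44 − 36)²/36 = 64/36 = 1.7778
Sum = 6.910

6.910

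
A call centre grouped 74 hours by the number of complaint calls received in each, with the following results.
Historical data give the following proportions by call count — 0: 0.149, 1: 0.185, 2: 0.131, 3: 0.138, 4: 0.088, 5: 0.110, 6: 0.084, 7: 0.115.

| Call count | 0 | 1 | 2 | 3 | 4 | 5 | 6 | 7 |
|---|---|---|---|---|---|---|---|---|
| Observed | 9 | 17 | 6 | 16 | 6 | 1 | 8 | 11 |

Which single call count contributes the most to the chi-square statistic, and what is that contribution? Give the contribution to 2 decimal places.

5, 6.26

Expected counts E_i = n·p_i: 74×0.149 = 11.026, 74×0.185 = 13.69, 74×0.131 = 9.694, 74×0.138 = 10.212, 74×0.088 = 6.512, 74×0.110 = 8.14, 74×0.084 = 6.216, 74×0.115 = 8.51.
χ² = (9−11.026)²/11.026 + (17−13.69)²/13.69 + (6−9.694)²/9.694 + (16−10.212)²/10.212 + (6−6.512)²/6.512 + (1−8.14)²/8.14 + (8−6.216)²/6.216 + (11−8.51)²/8.51
   = 0.372 + 0.800 + 1.408 + 3.281 + 0.040 + 6.263 + 0.512 + 0.729
The largest term is for 5: 6.26.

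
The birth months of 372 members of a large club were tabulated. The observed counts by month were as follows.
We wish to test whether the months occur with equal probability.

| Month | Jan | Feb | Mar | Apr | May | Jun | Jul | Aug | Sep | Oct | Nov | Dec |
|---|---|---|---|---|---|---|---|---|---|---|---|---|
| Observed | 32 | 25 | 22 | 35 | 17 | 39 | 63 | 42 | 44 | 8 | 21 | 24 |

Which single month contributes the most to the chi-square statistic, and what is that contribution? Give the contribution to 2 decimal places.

Jul, 33.03

Under H₀ each category has probability 1/12, so each expected count is 372/12 = 31.
Jan: (32 − 31)²/31 = 1/31 = 0.032
Feb: (25 − 31)²/31 = 36/31 = 1.161
Mar: (22 − 31)²/31 = 81/31 = 2.613
Apr: (35 − 31)²/31 = 16/31 = 0.516
May: (17 − 31)²/31 = 196/31 = 6.323
Jun: (39 − 31)²/31 = 64/31 = 2.065
Jul: (63 − 31)²/31 = 1024/31 = 33.032
Aug: (42 − 31)²/31 = 121/31 = 3.903
Sep: (44 − 31)²/31 = 169/31 = 5.452
Oct: (8 − 31)²/31 = 529/31 = 17.065
Nov: (21 − 31)²/31 = 100/31 = 3.226
Dec: (24 − 31)²/31 = 49/31 = 1.581
The largest term is for Jul: 33.03.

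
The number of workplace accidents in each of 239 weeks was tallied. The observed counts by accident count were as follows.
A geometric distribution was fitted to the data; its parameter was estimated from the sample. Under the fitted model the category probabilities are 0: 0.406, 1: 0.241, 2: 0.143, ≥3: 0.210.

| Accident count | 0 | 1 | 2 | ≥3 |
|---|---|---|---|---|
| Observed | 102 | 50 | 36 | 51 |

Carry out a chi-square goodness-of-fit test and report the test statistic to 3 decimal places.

1.367

Expected counts E_i = n·p_i: 239×0.406 = 97.034, 239×0.241 = 57.599, 239×0.143 = 34.177, 239×0.210 = 50.19.
χ² = (102−97.034)²/97.034 + (50−57.599)²/57.599 + (36−34.177)²/34.177 + (51−50.19)²/50.19
   = 0.2541 + 1.0025 + 0.0972 + 0.0131
Sum = 1.367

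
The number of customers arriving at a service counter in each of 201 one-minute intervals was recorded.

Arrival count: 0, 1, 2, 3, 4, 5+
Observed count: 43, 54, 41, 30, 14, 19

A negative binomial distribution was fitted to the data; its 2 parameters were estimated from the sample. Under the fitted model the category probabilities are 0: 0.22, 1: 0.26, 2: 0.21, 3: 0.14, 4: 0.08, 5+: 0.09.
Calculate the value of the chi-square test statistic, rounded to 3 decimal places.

Expected counts E_i = n·p_i: 201×0.22 = 44.22, 201×0.26 = 52.26, 201×0.21 = 42.21, 201×0.14 = 28.14, 201×0.08 = 16.08, 201×0.09 = 18.09.
cat         O        E   (O−E)²/E
0          43    44.22     0.0337
1          54    52.26     0.0579
2          41    42.21     0.0347
3          30    28.14     0.1229
4          14    16.08     0.2691
5+         19    18.09     0.0458
Sum = 0.564

0.564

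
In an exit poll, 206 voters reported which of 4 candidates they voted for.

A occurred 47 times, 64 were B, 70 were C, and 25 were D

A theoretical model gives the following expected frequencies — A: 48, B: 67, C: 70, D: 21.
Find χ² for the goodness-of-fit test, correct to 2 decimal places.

cat         O        E   (O−E)²/E
A          47       48      0.021
B          64       67      0.134
C          70       70      0.000
D          25       21      0.762
Sum = 0.92

0.92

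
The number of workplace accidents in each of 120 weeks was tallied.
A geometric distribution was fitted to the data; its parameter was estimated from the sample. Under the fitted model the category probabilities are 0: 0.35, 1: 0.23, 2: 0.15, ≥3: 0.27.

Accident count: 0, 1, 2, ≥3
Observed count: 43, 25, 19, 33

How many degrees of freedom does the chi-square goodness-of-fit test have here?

2

There are k = 4 categories and 1 parameter estimated from the data, so df = 4 − 1 − 1 = 2.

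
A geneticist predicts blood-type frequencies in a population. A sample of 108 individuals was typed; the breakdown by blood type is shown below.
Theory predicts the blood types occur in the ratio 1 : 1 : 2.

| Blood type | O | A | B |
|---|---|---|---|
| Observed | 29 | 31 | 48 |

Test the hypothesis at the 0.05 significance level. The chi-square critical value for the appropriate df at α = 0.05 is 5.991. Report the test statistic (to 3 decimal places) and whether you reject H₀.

1.407; do not reject

Ratio total = 4. Expected counts: 108×1/4 = 27, 108×1/4 = 27, 108×2/4 = 54.
O: (29 − 27)²/27 = 4/27 = 0.1481
A: (31 − 27)²/27 = 16/27 = 0.5926
B: (48 − 54)²/54 = 36/54 = 0.6667
Sum = 1.407
df = 2. Since 1.407 < 5.991, we do not reject H₀.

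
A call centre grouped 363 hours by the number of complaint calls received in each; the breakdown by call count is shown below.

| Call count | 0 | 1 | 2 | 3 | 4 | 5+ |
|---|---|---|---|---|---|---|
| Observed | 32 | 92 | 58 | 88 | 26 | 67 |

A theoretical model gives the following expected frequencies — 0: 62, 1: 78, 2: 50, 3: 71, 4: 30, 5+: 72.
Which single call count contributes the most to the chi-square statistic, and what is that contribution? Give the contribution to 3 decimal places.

cat         O        E   (O−E)²/E
0          32       62    14.5161
1          92       78     2.5128
2          58       50     1.2800
3          88       71     4.0704
4          26       30     0.5333
5+         67       72     0.3472
The largest term is for 0: 14.516.

0, 14.516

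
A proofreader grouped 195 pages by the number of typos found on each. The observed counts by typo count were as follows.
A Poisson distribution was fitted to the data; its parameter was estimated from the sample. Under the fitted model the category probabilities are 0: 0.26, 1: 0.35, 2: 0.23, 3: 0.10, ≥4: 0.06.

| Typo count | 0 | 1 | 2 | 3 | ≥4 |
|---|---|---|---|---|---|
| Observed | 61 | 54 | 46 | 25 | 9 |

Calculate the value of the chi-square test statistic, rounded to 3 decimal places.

7.272

Expected counts E_i = n·p_i: 195×0.26 = 50.7, 195×0.35 = 68.25, 195×0.23 = 44.85, 195×0.10 = 19.5, 195×0.06 = 11.7.
cat         O        E   (O−E)²/E
0          61     50.7     2.0925
1          54    68.25     2.9753
2          46    44.85     0.0295
3          25     19.5     1.5513
≥4          9     11.7     0.6231
Sum = 7.272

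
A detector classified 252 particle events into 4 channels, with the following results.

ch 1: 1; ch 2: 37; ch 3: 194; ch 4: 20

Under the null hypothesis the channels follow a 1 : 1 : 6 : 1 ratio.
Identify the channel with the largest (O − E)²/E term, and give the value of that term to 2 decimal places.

ch 1, 26.04

Ratio total = 9. Expected counts: 252×1/9 = 28, 252×1/9 = 28, 252×6/9 = 168, 252×1/9 = 28.
cat         O        E   (O−E)²/E
ch 1        1       28     26.036
ch 2       37       28      2.893
ch 3      194      168      4.024
ch 4       20       28      2.286
The largest term is for ch 1: 26.04.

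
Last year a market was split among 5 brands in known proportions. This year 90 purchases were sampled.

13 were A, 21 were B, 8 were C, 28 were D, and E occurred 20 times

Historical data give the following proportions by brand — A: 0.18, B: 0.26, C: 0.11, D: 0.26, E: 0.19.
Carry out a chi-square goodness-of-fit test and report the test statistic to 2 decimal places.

2.64

Expected counts E_i = n·p_i: 90×0.18 = 16.2, 90×0.26 = 23.4, 90×0.11 = 9.9, 90×0.26 = 23.4, 90×0.19 = 17.1.
cat         O        E   (O−E)²/E
A          13     16.2      0.632
B          21     23.4      0.246
C           8      9.9      0.365
D          28     23.4      0.904
E          20     17.1      0.492
Sum = 2.64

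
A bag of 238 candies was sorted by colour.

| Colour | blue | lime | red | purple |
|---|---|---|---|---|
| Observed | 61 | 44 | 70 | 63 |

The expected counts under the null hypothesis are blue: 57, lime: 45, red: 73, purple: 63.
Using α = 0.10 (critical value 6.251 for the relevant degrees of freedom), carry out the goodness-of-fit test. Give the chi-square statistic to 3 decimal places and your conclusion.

χ² = (61−57)²/57 + (44−45)²/45 + (70−73)²/73 + (63−63)²/63
   = 0.2807 + 0.0222 + 0.1233 + 0.0000
Sum = 0.426
df = 3. Since 0.426 < 6.251, we do not reject H₀.

0.426; do not reject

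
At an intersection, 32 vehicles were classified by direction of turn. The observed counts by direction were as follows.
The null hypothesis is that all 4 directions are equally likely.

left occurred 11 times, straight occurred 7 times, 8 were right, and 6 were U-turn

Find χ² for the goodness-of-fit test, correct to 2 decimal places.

1.75

Under H₀ each category has probability 1/4, so each expected count is 32/4 = 8.
cat           O        E   (O−E)²/E
left         11        8      1.125
straight      7        8      0.125
right         8        8      0.000
U-turn        6        8      0.500
Sum = 1.75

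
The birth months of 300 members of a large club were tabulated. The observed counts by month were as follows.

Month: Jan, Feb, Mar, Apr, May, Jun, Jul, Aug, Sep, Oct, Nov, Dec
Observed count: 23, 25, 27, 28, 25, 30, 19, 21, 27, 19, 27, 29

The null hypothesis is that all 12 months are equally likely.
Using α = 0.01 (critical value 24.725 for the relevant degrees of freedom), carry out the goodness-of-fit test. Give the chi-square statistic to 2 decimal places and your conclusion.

Under H₀ each category has probability 1/12, so each expected count is 300/12 = 25.
Jan: (23 − 25)²/25 = 4/25 = 0.160
Feb: (25 − 25)²/25 = 0/25 = 0.000
Mar: (27 − 25)²/25 = 4/25 = 0.160
Apr: (28 − 25)²/25 = 9/25 = 0.360
May: (25 − 25)²/25 = 0/25 = 0.000
Jun: (30 − 25)²/25 = 25/25 = 1.000
Jul: (19 − 25)²/25 = 36/25 = 1.440
Aug: (21 − 25)²/25 = 16/25 = 0.640
Sep: (27 − 25)²/25 = 4/25 = 0.160
Oct: (19 − 25)²/25 = 36/25 = 1.440
Nov: (27 − 25)²/25 = 4/25 = 0.160
Dec: (29 − 25)²/25 = 16/25 = 0.640
Sum = 6.16
df = 11. Since 6.16 < 24.725, we do not reject H₀.

6.16; do not reject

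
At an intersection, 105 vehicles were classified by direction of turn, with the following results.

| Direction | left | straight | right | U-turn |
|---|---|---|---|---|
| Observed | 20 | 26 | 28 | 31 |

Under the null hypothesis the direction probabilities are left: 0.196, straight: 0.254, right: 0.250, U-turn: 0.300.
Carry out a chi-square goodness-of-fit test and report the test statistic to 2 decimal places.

Expected counts E_i = n·p_i: 105×0.196 = 20.58, 105×0.254 = 26.67, 105×0.250 = 26.25, 105×0.300 = 31.5.
left: (20 − 20.58)²/20.58 = 0.3364/20.58 = 0.016
straight: (26 − 26.67)²/26.67 = 0.4489/26.67 = 0.017
right: (28 − 26.25)²/26.25 = 3.0625/26.25 = 0.117
U-turn: (31 − 31.5)²/31.5 = 0.25/31.5 = 0.008
Sum = 0.16

0.16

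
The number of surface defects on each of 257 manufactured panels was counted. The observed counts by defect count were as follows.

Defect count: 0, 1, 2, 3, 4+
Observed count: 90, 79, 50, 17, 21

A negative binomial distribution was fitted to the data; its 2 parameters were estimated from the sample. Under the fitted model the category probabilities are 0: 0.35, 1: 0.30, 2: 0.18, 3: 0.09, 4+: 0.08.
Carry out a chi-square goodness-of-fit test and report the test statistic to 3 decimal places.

Expected counts E_i = n·p_i: 257×0.35 = 89.95, 257×0.30 = 77.1, 257×0.18 = 46.26, 257×0.09 = 23.13, 257×0.08 = 20.56.
χ² = (90−89.95)²/89.95 + (79−77.1)²/77.1 + (50−46.26)²/46.26 + (17−23.13)²/23.13 + (21−20.56)²/20.56
   = 0.0000 + 0.0468 + 0.3024 + 1.6246 + 0.0094
Sum = 1.983

1.983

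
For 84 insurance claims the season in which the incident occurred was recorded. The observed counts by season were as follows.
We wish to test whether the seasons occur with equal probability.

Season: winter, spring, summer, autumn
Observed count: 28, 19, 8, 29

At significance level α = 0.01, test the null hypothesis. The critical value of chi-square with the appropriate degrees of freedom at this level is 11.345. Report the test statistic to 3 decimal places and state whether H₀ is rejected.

13.619; reject

Under H₀ each category has probability 1/4, so each expected count is 84/4 = 21.
cat         O        E   (O−E)²/E
winter     28       21     2.3333
spring     19       21     0.1905
summer      8       21     8.0476
autumn     29       21     3.0476
Sum = 13.619
df = 3. Since 13.619 > 11.345, we reject H₀.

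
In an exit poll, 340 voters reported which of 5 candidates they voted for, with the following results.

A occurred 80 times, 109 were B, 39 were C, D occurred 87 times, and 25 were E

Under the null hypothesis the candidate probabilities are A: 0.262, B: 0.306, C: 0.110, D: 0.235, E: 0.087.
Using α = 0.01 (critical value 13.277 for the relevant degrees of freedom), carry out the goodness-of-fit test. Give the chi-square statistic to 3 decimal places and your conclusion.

Expected counts E_i = n·p_i: 340×0.262 = 89.08, 340×0.306 = 104.04, 340×0.110 = 37.4, 340×0.235 = 79.9, 340×0.087 = 29.58.
cat         O        E   (O−E)²/E
A          80    89.08     0.9255
B         109   104.04     0.2365
C          39     37.4     0.0684
D          87     79.9     0.6309
E          25    29.58     0.7091
Sum = 2.570
df = 4. Since 2.570 < 13.277, we do not reject H₀.

2.570; do not reject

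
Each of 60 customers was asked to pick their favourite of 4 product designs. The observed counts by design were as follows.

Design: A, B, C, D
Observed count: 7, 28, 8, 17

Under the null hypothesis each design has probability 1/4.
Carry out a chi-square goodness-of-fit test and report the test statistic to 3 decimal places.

19.067

Expected count for each of the 4 categories: 60/4 = 15.
χ² = (7−15)²/15 + (28−15)²/15 + (8−15)²/15 + (17−15)²/15
   = 4.2667 + 11.2667 + 3.2667 + 0.2667
Sum = 19.067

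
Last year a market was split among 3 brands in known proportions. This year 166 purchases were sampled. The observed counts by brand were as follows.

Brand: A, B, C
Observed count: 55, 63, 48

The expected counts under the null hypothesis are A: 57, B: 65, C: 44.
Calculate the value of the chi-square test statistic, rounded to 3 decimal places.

0.495

A: (55 − 57)²/57 = 4/57 = 0.0702
B: (63 − 65)²/65 = 4/65 = 0.0615
C: (48 − 44)²/44 = 16/44 = 0.3636
Sum = 0.495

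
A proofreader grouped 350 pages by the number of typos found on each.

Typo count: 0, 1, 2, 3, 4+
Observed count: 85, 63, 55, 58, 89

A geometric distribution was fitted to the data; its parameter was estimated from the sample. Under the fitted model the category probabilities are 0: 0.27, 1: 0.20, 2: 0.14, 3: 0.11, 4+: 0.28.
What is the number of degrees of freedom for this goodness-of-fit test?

There are k = 5 categories and 1 parameter estimated from the data, so df = 5 − 1 − 1 = 3.

3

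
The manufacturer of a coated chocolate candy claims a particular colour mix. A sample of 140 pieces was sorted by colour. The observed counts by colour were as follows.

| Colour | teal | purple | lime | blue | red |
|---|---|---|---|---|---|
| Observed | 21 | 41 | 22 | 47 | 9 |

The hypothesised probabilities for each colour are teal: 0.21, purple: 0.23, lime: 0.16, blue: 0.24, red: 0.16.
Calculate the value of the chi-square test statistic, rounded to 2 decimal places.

18.17

Expected counts E_i = n·p_i: 140×0.21 = 29.4, 140×0.23 = 32.2, 140×0.16 = 22.4, 140×0.24 = 33.6, 140×0.16 = 22.4.
teal: (21 − 29.4)²/29.4 = 70.56/29.4 = 2.400
purple: (41 − 32.2)²/32.2 = 77.44/32.2 = 2.405
lime: (22 − 22.4)²/22.4 = 0.16/22.4 = 0.007
blue: (47 − 33.6)²/33.6 = 179.56/33.6 = 5.344
red: (9 − 22.4)²/22.4 = 179.56/22.4 = 8.016
Sum = 18.17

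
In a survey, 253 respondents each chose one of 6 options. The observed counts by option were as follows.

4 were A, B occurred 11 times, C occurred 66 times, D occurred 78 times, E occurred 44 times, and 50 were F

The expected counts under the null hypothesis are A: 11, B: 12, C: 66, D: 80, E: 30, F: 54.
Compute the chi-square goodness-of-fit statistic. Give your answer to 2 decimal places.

11.42

χ² = (4−11)²/11 + (11−12)²/12 + (66−66)²/66 + (78−80)²/80 + (44−30)²/30 + (50−54)²/54
   = 4.455 + 0.083 + 0.000 + 0.050 + 6.533 + 0.296
Sum = 11.42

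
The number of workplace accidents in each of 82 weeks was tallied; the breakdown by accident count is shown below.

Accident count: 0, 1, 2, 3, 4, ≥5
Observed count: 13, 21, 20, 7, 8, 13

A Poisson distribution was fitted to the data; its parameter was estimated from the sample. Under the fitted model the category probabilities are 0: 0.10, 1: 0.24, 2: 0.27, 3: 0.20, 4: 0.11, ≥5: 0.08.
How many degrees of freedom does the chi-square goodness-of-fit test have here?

4

There are k = 6 categories and 1 parameter estimated from the data, so df = 6 − 1 − 1 = 4.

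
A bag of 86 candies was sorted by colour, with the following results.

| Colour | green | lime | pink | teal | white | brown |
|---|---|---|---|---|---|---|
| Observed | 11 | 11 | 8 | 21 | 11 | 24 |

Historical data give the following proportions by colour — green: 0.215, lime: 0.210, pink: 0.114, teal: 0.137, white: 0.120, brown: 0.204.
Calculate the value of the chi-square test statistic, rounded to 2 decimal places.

15.76

Expected counts E_i = n·p_i: 86×0.215 = 18.49, 86×0.210 = 18.06, 86×0.114 = 9.804, 86×0.137 = 11.782, 86×0.120 = 10.32, 86×0.204 = 17.544.
χ² = (11−18.49)²/18.49 + (11−18.06)²/18.06 + (8−9.804)²/9.804 + (21−11.782)²/11.782 + (11−10.32)²/10.32 + (24−17.544)²/17.544
   = 3.034 + 2.760 + 0.332 + 7.212 + 0.045 + 2.376
Sum = 15.76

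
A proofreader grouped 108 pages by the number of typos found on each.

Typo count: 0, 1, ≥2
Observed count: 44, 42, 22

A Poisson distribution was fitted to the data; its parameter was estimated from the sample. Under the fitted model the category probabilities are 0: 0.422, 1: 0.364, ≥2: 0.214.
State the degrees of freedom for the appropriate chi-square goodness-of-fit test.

There are k = 3 categories and 1 parameter estimated from the data, so df = 3 − 1 − 1 = 1.

1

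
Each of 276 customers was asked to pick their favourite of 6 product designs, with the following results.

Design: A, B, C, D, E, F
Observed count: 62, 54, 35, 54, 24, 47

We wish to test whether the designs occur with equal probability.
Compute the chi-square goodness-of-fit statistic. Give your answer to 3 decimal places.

Expected count for each of the 6 categories: 276/6 = 46.
cat         O        E   (O−E)²/E
A          62       46     5.5652
B          54       46     1.3913
C          35       46     2.6304
D          54       46     1.3913
E          24       46    10.5217
F          47       46     0.0217
Sum = 21.522

21.522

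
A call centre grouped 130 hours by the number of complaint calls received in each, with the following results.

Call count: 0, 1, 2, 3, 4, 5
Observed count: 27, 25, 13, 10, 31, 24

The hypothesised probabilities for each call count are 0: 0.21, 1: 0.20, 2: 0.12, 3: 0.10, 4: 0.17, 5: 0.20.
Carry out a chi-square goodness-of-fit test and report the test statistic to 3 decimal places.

4.905

Expected counts E_i = n·p_i: 130×0.21 = 27.3, 130×0.20 = 26, 130×0.12 = 15.6, 130×0.10 = 13, 130×0.17 = 22.1, 130×0.20 = 26.
χ² = (27−27.3)²/27.3 + (25−26)²/26 + (13−15.6)²/15.6 + (10−13)²/13 + (31−22.1)²/22.1 + (24−26)²/26
   = 0.0033 + 0.0385 + 0.4333 + 0.6923 + 3.5842 + 0.1538
Sum = 4.905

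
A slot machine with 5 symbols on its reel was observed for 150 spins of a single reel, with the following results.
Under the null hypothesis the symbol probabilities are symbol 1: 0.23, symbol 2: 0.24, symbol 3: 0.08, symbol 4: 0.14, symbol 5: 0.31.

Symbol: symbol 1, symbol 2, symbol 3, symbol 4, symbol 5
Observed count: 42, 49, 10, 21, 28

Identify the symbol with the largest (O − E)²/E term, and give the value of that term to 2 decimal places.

symbol 5, 7.36

Expected counts E_i = n·p_i: 150×0.23 = 34.5, 150×0.24 = 36, 150×0.08 = 12, 150×0.14 = 21, 150×0.31 = 46.5.
cat           O        E   (O−E)²/E
symbol 1     42     34.5      1.630
symbol 2     49       36      4.694
symbol 3     10       12      0.333
symbol 4     21       21      0.000
symbol 5     28     46.5      7.360
The largest term is for symbol 5: 7.36.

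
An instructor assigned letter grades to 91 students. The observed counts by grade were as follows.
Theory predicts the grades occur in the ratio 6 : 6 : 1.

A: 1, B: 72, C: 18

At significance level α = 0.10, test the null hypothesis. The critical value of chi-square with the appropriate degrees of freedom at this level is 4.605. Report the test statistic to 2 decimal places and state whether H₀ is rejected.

78.74; reject

Ratio total = 13. Expected counts: 91×6/13 = 42, 91×6/13 = 42, 91×1/13 = 7.
A: (1 − 42)²/42 = 1681/42 = 40.024
B: (72 − 42)²/42 = 900/42 = 21.429
C: (18 − 7)²/7 = 121/7 = 17.286
Sum = 78.74
df = 2. Since 78.74 > 4.605, we reject H₀.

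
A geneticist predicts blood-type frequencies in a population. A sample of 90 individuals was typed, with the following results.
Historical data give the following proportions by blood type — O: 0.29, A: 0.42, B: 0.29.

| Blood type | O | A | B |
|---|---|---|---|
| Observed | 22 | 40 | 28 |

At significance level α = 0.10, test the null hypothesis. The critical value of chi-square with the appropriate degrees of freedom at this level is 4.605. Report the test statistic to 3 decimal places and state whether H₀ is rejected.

0.910; do not reject

Expected counts E_i = n·p_i: 90×0.29 = 26.1, 90×0.42 = 37.8, 90×0.29 = 26.1.
O: (22 − 26.1)²/26.1 = 16.81/26.1 = 0.6441
A: (40 − 37.8)²/37.8 = 4.84/37.8 = 0.1280
B: (28 − 26.1)²/26.1 = 3.61/26.1 = 0.1383
Sum = 0.910
df = 2. Since 0.910 < 4.605, we do not reject H₀.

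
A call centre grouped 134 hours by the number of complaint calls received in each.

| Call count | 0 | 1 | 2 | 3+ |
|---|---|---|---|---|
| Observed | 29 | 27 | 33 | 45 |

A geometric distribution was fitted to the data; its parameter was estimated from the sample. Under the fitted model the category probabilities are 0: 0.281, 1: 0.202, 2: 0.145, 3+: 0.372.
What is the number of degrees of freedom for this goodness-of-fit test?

There are k = 4 categories and 1 parameter estimated from the data, so df = 4 − 1 − 1 = 2.

2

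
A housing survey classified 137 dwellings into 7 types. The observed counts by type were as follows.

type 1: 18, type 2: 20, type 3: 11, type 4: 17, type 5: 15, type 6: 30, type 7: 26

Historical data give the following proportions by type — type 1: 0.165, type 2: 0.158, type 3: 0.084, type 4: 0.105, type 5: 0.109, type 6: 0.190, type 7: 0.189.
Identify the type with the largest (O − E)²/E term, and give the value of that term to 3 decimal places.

Expected counts E_i = n·p_i: 137×0.165 = 22.605, 137×0.158 = 21.646, 137×0.084 = 11.508, 137×0.105 = 14.385, 137×0.109 = 14.933, 137×0.190 = 26.03, 137×0.189 = 25.893.
type 1: (18 − 22.605)²/22.605 = 21.206025/22.605 = 0.9381
type 2: (20 − 21.646)²/21.646 = 2.709316/21.646 = 0.1252
type 3: (11 − 11.508)²/11.508 = 0.258064/11.508 = 0.0224
type 4: (17 − 14.385)²/14.385 = 6.838225/14.385 = 0.4754
type 5: (15 − 14.933)²/14.933 = 0.004489/14.933 = 0.0003
type 6: (30 − 26.03)²/26.03 = 15.7609/26.03 = 0.6055
type 7: (26 − 25.893)²/25.893 = 0.011449/25.893 = 0.0004
The largest term is for type 1: 0.938.

type 1, 0.938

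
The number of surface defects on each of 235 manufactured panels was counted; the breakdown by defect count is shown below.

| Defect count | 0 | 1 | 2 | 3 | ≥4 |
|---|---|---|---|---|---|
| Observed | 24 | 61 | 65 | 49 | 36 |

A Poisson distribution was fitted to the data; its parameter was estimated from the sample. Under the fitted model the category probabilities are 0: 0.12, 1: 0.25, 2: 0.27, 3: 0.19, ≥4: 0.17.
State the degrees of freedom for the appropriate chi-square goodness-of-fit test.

3

There are k = 5 categories and 1 parameter estimated from the data, so df = 5 − 1 − 1 = 3.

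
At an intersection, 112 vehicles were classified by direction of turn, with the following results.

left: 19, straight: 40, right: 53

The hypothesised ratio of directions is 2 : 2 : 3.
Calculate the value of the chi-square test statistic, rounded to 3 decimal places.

Ratio total = 7. Expected counts: 112×2/7 = 32, 112×2/7 = 32, 112×3/7 = 48.
cat           O        E   (O−E)²/E
left         19       32     5.2813
straight     40       32     2.0000
right        53       48     0.5208
Sum = 7.802

7.802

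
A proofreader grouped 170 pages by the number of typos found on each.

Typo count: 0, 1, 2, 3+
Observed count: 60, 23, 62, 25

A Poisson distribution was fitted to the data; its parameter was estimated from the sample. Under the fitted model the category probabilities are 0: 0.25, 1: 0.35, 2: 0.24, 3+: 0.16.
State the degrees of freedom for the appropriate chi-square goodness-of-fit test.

There are k = 4 categories and 1 parameter estimated from the data, so df = 4 − 1 − 1 = 2.

2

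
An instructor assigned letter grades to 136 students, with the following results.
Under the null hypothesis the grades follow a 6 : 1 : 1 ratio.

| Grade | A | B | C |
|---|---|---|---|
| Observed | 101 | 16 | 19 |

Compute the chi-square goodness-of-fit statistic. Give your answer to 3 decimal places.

Ratio total = 8. Expected counts: 136×6/8 = 102, 136×1/8 = 17, 136×1/8 = 17.
A: (101 − 102)²/102 = 1/102 = 0.0098
B: (16 − 17)²/17 = 1/17 = 0.0588
C: (19 − 17)²/17 = 4/17 = 0.2353
Sum = 0.304

0.304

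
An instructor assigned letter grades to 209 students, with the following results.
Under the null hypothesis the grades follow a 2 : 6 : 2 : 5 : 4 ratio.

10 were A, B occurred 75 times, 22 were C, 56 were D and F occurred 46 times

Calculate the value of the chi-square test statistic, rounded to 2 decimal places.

7.88

Ratio total = 19. Expected counts: 209×2/19 = 22, 209×6/19 = 66, 209×2/19 = 22, 209×5/19 = 55, 209×4/19 = 44.
A: (10 − 22)²/22 = 144/22 = 6.545
B: (75 − 66)²/66 = 81/66 = 1.227
C: (22 − 22)²/22 = 0/22 = 0.000
D: (56 − 55)²/55 = 1/55 = 0.018
F: (46 − 44)²/44 = 4/44 = 0.091
Sum = 7.88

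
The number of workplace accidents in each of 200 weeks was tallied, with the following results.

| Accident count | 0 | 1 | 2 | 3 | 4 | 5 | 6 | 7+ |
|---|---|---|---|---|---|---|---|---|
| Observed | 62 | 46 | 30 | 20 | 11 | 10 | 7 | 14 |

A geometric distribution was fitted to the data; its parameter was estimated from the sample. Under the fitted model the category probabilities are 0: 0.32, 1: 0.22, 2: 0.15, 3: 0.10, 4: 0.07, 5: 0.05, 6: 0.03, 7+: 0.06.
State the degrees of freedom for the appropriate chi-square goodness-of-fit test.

There are k = 8 categories and 1 parameter estimated from the data, so df = 8 − 1 − 1 = 6.

6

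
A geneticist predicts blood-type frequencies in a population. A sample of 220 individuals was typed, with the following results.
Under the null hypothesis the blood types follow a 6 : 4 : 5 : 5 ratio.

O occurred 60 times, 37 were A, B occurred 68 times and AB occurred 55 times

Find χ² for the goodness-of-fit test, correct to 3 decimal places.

4.732

Ratio total = 20. Expected counts: 220×6/20 = 66, 220×4/20 = 44, 220×5/20 = 55, 220×5/20 = 55.
O: (60 − 66)²/66 = 36/66 = 0.5455
A: (37 − 44)²/44 = 49/44 = 1.1136
B: (68 − 55)²/55 = 169/55 = 3.0727
AB: (55 − 55)²/55 = 0/55 = 0.0000
Sum = 4.732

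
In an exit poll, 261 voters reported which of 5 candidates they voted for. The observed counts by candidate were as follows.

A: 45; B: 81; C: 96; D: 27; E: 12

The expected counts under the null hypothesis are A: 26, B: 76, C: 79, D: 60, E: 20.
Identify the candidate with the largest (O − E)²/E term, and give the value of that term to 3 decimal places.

D, 18.150

cat         O        E   (O−E)²/E
A          45       26    13.8846
B          81       76     0.3289
C          96       79     3.6582
D          27       60    18.1500
E          12       20     3.2000
The largest term is for D: 18.150.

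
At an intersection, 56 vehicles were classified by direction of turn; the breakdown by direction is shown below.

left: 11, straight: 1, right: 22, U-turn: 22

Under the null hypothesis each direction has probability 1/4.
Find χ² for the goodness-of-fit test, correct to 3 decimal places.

Under H₀ each category has probability 1/4, so each expected count is 56/4 = 14.
cat           O        E   (O−E)²/E
left         11       14     0.6429
straight      1       14    12.0714
right        22       14     4.5714
U-turn       22       14     4.5714
Sum = 21.857

21.857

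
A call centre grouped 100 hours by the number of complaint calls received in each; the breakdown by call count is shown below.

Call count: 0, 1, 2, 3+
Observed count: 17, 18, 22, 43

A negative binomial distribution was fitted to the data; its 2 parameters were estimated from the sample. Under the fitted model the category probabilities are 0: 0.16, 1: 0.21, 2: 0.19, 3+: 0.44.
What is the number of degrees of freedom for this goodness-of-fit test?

There are k = 4 categories and 2 parameters estimated from the data, so df = 4 − 1 − 2 = 1.

1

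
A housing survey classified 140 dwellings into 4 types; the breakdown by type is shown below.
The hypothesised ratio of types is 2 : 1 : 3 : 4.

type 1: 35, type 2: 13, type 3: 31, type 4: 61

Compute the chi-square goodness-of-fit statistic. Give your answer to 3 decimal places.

5.149

Ratio total = 10. Expected counts: 140×2/10 = 28, 140×1/10 = 14, 140×3/10 = 42, 140×4/10 = 56.
χ² = (35−28)²/28 + (13−14)²/14 + (31−42)²/42 + (61−56)²/56
   = 1.7500 + 0.0714 + 2.8810 + 0.4464
Sum = 5.149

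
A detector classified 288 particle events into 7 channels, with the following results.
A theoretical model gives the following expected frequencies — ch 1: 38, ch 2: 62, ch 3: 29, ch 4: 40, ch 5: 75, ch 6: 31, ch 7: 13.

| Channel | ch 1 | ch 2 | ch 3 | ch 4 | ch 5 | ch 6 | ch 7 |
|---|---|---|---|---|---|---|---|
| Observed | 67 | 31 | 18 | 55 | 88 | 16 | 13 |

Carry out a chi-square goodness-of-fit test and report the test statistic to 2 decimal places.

56.94

cat         O        E   (O−E)²/E
ch 1       67       38     22.132
ch 2       31       62     15.500
ch 3       18       29      4.172
ch 4       55       40      5.625
ch 5       88       75      2.253
ch 6       16       31      7.258
ch 7       13       13      0.000
Sum = 56.94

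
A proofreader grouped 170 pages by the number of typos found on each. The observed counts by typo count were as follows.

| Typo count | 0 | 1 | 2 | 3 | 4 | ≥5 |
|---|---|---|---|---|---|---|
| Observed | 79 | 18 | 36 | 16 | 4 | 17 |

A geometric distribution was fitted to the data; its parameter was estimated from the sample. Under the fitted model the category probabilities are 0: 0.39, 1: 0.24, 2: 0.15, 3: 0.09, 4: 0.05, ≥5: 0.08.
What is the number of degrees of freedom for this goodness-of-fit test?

4

There are k = 6 categories and 1 parameter estimated from the data, so df = 6 − 1 − 1 = 4.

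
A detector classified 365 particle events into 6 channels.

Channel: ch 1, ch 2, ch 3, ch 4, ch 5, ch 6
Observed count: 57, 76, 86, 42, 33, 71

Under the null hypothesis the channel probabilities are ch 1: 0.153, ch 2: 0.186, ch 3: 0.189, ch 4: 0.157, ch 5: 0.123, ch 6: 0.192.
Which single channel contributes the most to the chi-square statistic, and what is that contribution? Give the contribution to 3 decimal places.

ch 3, 4.197

Expected counts E_i = n·p_i: 365×0.153 = 55.845, 365×0.186 = 67.89, 365×0.189 = 68.985, 365×0.157 = 57.305, 365×0.123 = 44.895, 365×0.192 = 70.08.
ch 1: (57 − 55.845)²/55.845 = 1.334025/55.845 = 0.0239
ch 2: (76 − 67.89)²/67.89 = 65.7721/67.89 = 0.9688
ch 3: (86 − 68.985)²/68.985 = 289.510225/68.985 = 4.1967
ch 4: (42 − 57.305)²/57.305 = 234.243025/57.305 = 4.0877
ch 5: (33 − 44.895)²/44.895 = 141.491025/44.895 = 3.1516
ch 6: (71 − 70.08)²/70.08 = 0.8464/70.08 = 0.0121
The largest term is for ch 3: 4.197.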